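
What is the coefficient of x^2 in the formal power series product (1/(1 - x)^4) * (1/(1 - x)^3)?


Combine the factors: (1/(1 - x)^4) * (1/(1 - x)^3) = 1/(1 - x)^7.
Then use 1/(1 - x)^r = sum_{k>=0} C(k + r - 1, r - 1) x^k with r = 7 and k = 2:
C(8, 6) = 28.

28


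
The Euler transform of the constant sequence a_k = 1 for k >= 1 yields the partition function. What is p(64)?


The Euler transform converts the sequence a_k = 1 into the number of integer partitions.
Using the recurrence or dynamic programming:
p(64) = 1741630

1741630


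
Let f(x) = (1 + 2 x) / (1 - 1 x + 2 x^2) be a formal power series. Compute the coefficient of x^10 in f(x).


Write f(x) = sum_{k>=0} a_k x^k. Multiplying both sides by 1 - 1 x + 2 x^2 gives
(1 - 1 x + 2 x^2) sum_{k>=0} a_k x^k = 1 + 2 x.
Matching coefficients:
 x^0: a_0 = 1
 x^1: a_1 - 1 a_0 = 2  =>  a_1 = 1*1 + 2 = 3
 x^k (k >= 2): a_k = 1 a_{k-1} - 2 a_{k-2}.
Iterating: a_2 = 1, a_3 = -5, a_4 = -7, a_5 = 3, a_6 = 17, a_7 = 11, a_8 = -23, a_9 = -45, a_10 = 1.
So the coefficient of x^10 is 1.

1


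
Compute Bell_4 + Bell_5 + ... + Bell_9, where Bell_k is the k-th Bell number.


Recall Bell_k counts set partitions of a k-set (with Bell_0 = 1 by convention).
Bell_4 through Bell_9: 15, 52, 203, 877, 4140, 21147
Sum = 15 + 52 + 203 + 877 + 4140 + 21147 = 26434.

26434


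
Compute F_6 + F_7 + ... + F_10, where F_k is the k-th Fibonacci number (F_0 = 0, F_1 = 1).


Use the identity sum_{k=0}^{N} F_k = F_{N+2} - 1 (which follows from F_{k+2} - F_{k+1} = F_k). Then
sum_{k=6}^{10} F_k = (F_{12} - 1) - (F_{7} - 1) = F_{12} - F_{7}.
Computing: F_{12} = 144, F_{7} = 13, so
Sum = 144 - 13 = 131.

131


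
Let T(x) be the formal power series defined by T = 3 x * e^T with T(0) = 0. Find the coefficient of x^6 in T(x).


Apply the Lagrange inversion formula: if T = 3 x * phi(T) with phi(t) = e^t, then
[x^n] T = 3^n * (1/n) [t^(n-1)] phi(t)^n = 3^n * (1/n) [t^(n-1)] e^(n t) = 3^n * (1/n) * n^(n-1) / (n-1)! = 3^n * n^(n-1) / n!.
When c = 1 this is the Cayley count of rooted labeled trees on n vertices, divided by n!.
For n = 6: 3^6 * 6^5 / 6! = 729 * 7776/720 = 39366/5.

39366/5


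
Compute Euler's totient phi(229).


phi(n) counts integers in [1, n] coprime to n. Using the multiplicative formula phi(n) = n * prod_{p | n} (1 - 1/p):
229 = 229, so
phi(229) = 229 * (1 - 1/229) = 228.

228


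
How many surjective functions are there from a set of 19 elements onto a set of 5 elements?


By inclusion-exclusion on which target elements are missed, the number of surjections from an n-set onto a k-set is
surj(n, k) = sum_{j=0}^{k} (-1)^j C(k, j) (k - j)^n.
Equivalently surj(n, k) = k! * S(n, k), where S(n, k) is the Stirling number of the second kind.
For n = 19, k = 5:
S(19, 5) = 147589284710, so
surj = 5! * 147589284710 = 120 * 147589284710 = 17710714165200.

17710714165200


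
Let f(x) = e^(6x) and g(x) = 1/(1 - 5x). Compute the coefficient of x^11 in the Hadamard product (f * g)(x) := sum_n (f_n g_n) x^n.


Expanding: f_k = 6^k/k! (from e^(6x)) and g_k = 5^k (from 1/(1 - 5x)). So the Hadamard coefficient (f * g)_k = 6^k 5^k / k! = (30)^k / k!.
For k = 11: 30^11/11! = 17714700000000000/39916800 = 34171875000/77.

34171875000/77


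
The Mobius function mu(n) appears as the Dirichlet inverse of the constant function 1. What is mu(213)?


213 = 3 * 71 (all distinct primes).
mu(213) = (-1)^2 = 1

1


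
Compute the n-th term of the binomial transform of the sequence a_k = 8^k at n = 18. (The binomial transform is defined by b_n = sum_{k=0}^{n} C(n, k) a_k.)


With a_k = 8^k, b_n = sum_{k=0}^{n} C(n, k) 8^k = (1 + 8)^n by the binomial theorem.
For n = 18: (1 + 8)^18 = 9^18 = 150094635296999121.

150094635296999121


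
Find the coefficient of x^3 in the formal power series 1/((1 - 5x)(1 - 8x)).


By partial fractions or Cauchy convolution:
The coefficient equals sum_{k=0}^{3} 5^k * 8^(3-k).
= 1157

1157


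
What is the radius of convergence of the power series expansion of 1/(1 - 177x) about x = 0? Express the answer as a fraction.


Expanding 1/(1 - 177x) = sum_{k>=0} 177^k x^k, the series converges when |177x| < 1, i.e., |x| < 1/177.
So the radius of convergence is 1/177 = 1/177.

1/177


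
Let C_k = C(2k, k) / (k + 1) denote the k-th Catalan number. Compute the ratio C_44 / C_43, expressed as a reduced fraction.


Using C_k = (2k)! / (k! (k+1)!), the ratio C_{k+1}/C_k simplifies to
C_{k+1}/C_k = [(2k+2)! / ((k+1)! (k+2)!)] * [k! (k+1)! / (2k)!]
 = (2k+2)(2k+1) / ((k+1)(k+2)) = 2(2k+1) / (k+2).
For k = 43: 2(2*43 + 1) / (43 + 2) = 174/45 = 58/15.

58/15


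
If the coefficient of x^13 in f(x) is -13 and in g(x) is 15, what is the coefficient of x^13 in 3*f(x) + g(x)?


Scalar multiplication scales coefficients: 3 * -13 = -39.
Then add the g coefficient: -39 + 15
= -24

-24


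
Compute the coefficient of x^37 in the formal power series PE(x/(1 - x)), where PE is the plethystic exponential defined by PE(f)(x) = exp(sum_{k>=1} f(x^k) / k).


For f(x) = x/(1 - x) we have
sum_{k>=1} f(x^k) / k = sum_{k>=1} (1/k) * x^k / (1 - x^k) = sum_{k, m >= 1} x^(k m) / k,
which after exponentiating simplifies to
PE(x/(1 - x)) = prod_{k>=1} 1 / (1 - x^k).
This is the generating function for the partition function p(n), so the coefficient of x^37 is p(37).
Computing p(37) by dynamic programming over parts 1, 2, ..., 37: p(37) = 21637.

21637


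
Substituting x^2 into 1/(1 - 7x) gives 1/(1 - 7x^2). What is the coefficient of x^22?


The coefficient of x^(2m) in 1/(1 - 7x^2) is 7^m.
With n = 22 = 2*11, the coefficient is 7^11 = 1977326743.

1977326743


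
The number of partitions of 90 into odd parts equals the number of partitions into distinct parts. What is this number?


Computing partitions of 90 into odd parts (1, 3, 5, ...):
Using the generating function prod_{k>=0} 1/(1-x^(2k+1)),
the count is 189586

189586


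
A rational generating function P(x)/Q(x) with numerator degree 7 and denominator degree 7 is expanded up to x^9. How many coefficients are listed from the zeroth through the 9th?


Expanding up to x^9 gives the coefficients for x^0, x^1, ..., x^9.
That is 9 + 1 = 10 coefficients in total.

10


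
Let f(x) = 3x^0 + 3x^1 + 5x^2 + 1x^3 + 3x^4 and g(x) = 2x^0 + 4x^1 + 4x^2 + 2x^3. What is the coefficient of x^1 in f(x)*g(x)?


Cauchy product at x^1:
3*4 + 3*2
= 18

18


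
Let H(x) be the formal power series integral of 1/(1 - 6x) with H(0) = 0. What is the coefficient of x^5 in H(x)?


1/(1 - 6x) = sum_{k>=0} 6^k x^k. Integrating termwise with H(0) = 0:
H(x) = sum_{k>=0} 6^k x^(k+1) / (k+1) = sum_{m>=1} 6^(m-1) x^m / m.
For m = 5: 6^4/5 = 1296/5 = 1296/5.

1296/5


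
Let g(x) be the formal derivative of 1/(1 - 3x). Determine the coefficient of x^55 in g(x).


Differentiate termwise: d/dx sum_{k>=0} 3^k x^k = sum_{k>=1} k 3^k x^(k-1) = sum_{j>=0} (j+1) 3^(j+1) x^j.
Equivalently, d/dx [1/(1 - 3x)] = 3/(1 - 3x)^2.
For j = 55: 56 * 3^56 = 56 * 523347633027360537213511521 = 29307467449532190083956645176.

29307467449532190083956645176


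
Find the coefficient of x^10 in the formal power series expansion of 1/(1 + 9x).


Write 1/(1 + c x) = 1/(1 - (-c) x) and apply the geometric-series identity
1/(1 - y) = sum_{k>=0} y^k to get 1/(1 + c x) = sum_{k>=0} (-c)^k x^k.
So the coefficient of x^k is (-c)^k = (-1)^k * c^k.
Here c = 9 and k = 10:
(-9)^10 = 1 * 3486784401 = 3486784401

3486784401


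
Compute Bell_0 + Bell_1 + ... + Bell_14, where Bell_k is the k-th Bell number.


Recall Bell_k counts set partitions of a k-set (with Bell_0 = 1 by convention).
Bell_0 through Bell_14: 1, 1, 2, 5, 15, 52, 203, 877, 4140, 21147, 115975, 678570, 4213597, 27644437, 190899322
Sum = 1 + 1 + 2 + 5 + 15 + 52 + 203 + 877 + 4140 + 21147 + 115975 + 678570 + 4213597 + 27644437 + 190899322 = 223578344.

223578344


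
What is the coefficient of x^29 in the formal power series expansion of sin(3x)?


The Maclaurin series is sin(t) = sum_{k>=0} (-1)^k t^(2k+1) / (2k+1)!, so substituting t = 3x, only odd powers of x are nonzero, with coefficient of x^(2k+1) equal to (-1)^k 3^(2k+1) / (2k+1)!.
Write 29 = 2*14 + 1, giving the coefficient (-1)^14 * 3^29 / 29! = 68630377364883/8841761993739701954543616000000 = 43046721/5545778360934203392000000.

43046721/5545778360934203392000000


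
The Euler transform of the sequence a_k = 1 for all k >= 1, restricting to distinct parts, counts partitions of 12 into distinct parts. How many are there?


Partitions of 12 into distinct parts can be computed via generating function.
Product (1+x)(1+x^2)(1+x^3)...
The coefficient of x^12 = 15

15


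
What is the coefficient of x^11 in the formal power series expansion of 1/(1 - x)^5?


The expansion 1/(1 - x)^r = sum_{k>=0} C(k + r - 1, r - 1) x^k follows from the multiset / negative-binomial theorem (or from repeated differentiation of the geometric series).
For r = 5 and k = 11:
C(15, 4) = 1307674368000 / (24 * 39916800) = 1365.

1365


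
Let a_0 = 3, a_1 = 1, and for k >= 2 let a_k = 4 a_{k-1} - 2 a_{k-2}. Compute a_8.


Iterating the recurrence forward:
a_0 = 3
a_1 = 1
a_2 = 4*1 - 2*3 = -2
a_3 = 4*-2 - 2*1 = -10
a_4 = 4*-10 - 2*-2 = -36
a_5 = 4*-36 - 2*-10 = -124
a_6 = 4*-124 - 2*-36 = -424
a_7 = 4*-424 - 2*-124 = -1448
a_8 = 4*-1448 - 2*-424 = -4944
So a_8 = -4944.

-4944


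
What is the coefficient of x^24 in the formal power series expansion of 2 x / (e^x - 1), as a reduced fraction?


The exponential generating function for Bernoulli numbers is
x / (e^x - 1) = sum_{k>=0} B_k x^k / k!.
So the coefficient of x^24 in 2 x / (e^x - 1) is 2 B_24 / 24!.
Computing: B_24 = -236364091/2730, 24! = 620448401733239439360000, giving
2 * -236364091/2730 / 620448401733239439360000 = -236364091/846912068365871834726400000.

-236364091/846912068365871834726400000


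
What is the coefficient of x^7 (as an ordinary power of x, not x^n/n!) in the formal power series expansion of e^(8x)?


The exponential series is e^y = sum_{k>=0} y^k / k!. Substituting y = 8x gives
e^(8x) = sum_{k>=0} 8^k x^k / k!.
So the coefficient of x^n is a^n/n! with a = 8, n = 7:
8^7 / 7! = 2097152/5040 = 131072/315

131072/315


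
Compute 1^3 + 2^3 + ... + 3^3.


This power sum has a closed form given by Faulhaber's formula
sum_{k=1}^{m} k^p = (1 / (p + 1)) * sum_{j=0}^{p} C(p + 1, j) B_j m^(p + 1 - j),
but for small m direct computation is fastest:
1 + 8 + 27 = 36.

36


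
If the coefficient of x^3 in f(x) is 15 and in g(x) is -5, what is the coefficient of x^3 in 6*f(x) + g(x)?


Scalar multiplication scales coefficients: 6 * 15 = 90.
Then add the g coefficient: 90 + -5
= 85

85


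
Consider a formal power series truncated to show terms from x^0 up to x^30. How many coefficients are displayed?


From x^0 to x^30 inclusive, the count is 30 - 0 + 1 = 31.

31


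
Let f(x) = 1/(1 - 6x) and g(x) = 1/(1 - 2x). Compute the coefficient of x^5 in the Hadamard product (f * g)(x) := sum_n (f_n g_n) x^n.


f has coefficients f_k = 6^k and g has coefficients g_k = 2^k, so the Hadamard product has coefficient (f*g)_k = 6^k * 2^k = 12^k.
For k = 5: 12^5 = 248832.

248832


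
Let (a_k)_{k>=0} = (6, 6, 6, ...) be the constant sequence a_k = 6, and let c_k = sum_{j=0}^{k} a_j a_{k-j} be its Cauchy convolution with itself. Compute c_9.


Since a_j = 6 for all j >= 0, the convolution sum becomes
c_k = sum_{j=0}^{k} 6 * 6 = 36 * (k + 1).
Equivalently, the generating function of (a_k) is 6/(1 - x) and its square is 36/(1 - x)^2 = sum_{k>=0} 36(k + 1) x^k.
For k = 9: 36 * 10 = 360.

360


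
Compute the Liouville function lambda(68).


The Liouville function is lambda(k) = (-1)^Omega(k), where Omega(k) counts the prime factors of k with multiplicity.
Factoring: 68 = 2 * 2 * 17, so Omega(68) = 3.
lambda(68) = (-1)^3 = -1.

-1


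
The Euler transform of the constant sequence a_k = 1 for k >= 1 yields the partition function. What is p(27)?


The Euler transform converts the sequence a_k = 1 into the number of integer partitions.
Using the recurrence or dynamic programming:
p(27) = 3010

3010


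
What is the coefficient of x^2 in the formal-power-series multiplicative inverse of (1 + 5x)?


The inverse is 1/(1 + 5x). Apply the geometric identity 1/(1 - y) = sum_{k>=0} y^k with y = -5x:
1/(1 + 5x) = sum_{k>=0} (-5)^k x^k.
So the coefficient of x^2 is (-5)^2 = 25.

25


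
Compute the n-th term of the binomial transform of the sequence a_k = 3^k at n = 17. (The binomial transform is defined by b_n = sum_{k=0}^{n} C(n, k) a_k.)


With a_k = 3^k, b_n = sum_{k=0}^{n} C(n, k) 3^k = (1 + 3)^n by the binomial theorem.
For n = 17: (1 + 3)^17 = 4^17 = 17179869184.

17179869184


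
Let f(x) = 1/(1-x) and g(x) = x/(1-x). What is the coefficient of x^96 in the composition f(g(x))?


First simplify the composition: f(g(x)) = 1/(1 - x/(1-x)) = (1-x)/((1-x) - x) = (1-x)/(1-2x).
Now extract the coefficient. Write (1-x)/(1-2x) = 1/(1-2x) - x/(1-2x).
The coefficient of x^n in 1/(1-2x) is 2^n, and in x/(1-2x) is 2^(n-1) (for n >= 1).
So the coefficient of x^96 is 2^96 - 2^95 = 79228162514264337593543950336 - 39614081257132168796771975168 = 39614081257132168796771975168.

39614081257132168796771975168


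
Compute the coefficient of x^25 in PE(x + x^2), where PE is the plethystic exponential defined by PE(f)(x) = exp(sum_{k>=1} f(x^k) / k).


With f(x) = x + x^2, the exponent is sum_{k>=1} (x^k + x^(2k)) / k = -ln(1 - x) - ln(1 - x^2). Exponentiating:
PE(x + x^2) = 1 / ((1 - x)(1 - x^2)).
This is the generating function for partitions of n into parts of size 1 or 2. The number of 2's can be any j in 0..12, and the rest are 1's, so
[x^25] = floor(25/2) + 1 = 13.

13


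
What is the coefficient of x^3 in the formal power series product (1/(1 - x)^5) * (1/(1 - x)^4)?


Combine the factors: (1/(1 - x)^5) * (1/(1 - x)^4) = 1/(1 - x)^9.
Then use 1/(1 - x)^r = sum_{k>=0} C(k + r - 1, r - 1) x^k with r = 9 and k = 3:
C(11, 8) = 165.

165


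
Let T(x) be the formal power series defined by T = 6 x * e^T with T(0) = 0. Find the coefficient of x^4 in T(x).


Apply the Lagrange inversion formula: if T = 6 x * phi(T) with phi(t) = e^t, then
[x^n] T = 6^n * (1/n) [t^(n-1)] phi(t)^n = 6^n * (1/n) [t^(n-1)] e^(n t) = 6^n * (1/n) * n^(n-1) / (n-1)! = 6^n * n^(n-1) / n!.
When c = 1 this is the Cayley count of rooted labeled trees on n vertices, divided by n!.
For n = 4: 6^4 * 4^3 / 4! = 1296 * 64/24 = 3456.

3456


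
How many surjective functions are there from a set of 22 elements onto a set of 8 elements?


By inclusion-exclusion on which target elements are missed, the number of surjections from an n-set onto a k-set is
surj(n, k) = sum_{j=0}^{k} (-1)^j C(k, j) (k - j)^n.
Equivalently surj(n, k) = k! * S(n, k), where S(n, k) is the Stirling number of the second kind.
For n = 22, k = 8:
S(22, 8) = 1142399079991620, so
surj = 8! * 1142399079991620 = 40320 * 1142399079991620 = 46061530905262118400.

46061530905262118400


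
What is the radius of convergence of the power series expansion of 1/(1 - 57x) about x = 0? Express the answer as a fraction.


Expanding 1/(1 - 57x) = sum_{k>=0} 57^k x^k, the series converges when |57x| < 1, i.e., |x| < 1/57.
So the radius of convergence is 1/57 = 1/57.

1/57


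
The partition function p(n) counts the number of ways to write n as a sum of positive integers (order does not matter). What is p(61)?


Using the generating function prod_{k>=1} 1/(1-x^k), we compute p(61).
By dynamic programming over parts 1 through 61:
p(61) = 1121505

1121505


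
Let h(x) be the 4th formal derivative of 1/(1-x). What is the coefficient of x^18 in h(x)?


Differentiating 4 times: d^4/dx^4 [1/(1-x)] = 4!/(1-x)^5.
The expansion 1/(1-x)^5 = sum_{k>=0} C(k+4, 4) x^k, so the coefficient of x^n in 4!/(1-x)^5 is 4! * C(n+4, 4).
For n = 18: 24 * C(22, 4) = 24 * 7315 = 175560

175560


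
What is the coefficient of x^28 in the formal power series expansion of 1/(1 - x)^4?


The negative binomial / multiset identity is
1/(1 - x)^r = sum_{k>=0} C(k + r - 1, r - 1) x^k.
Here r = 4 and k = 28, so the coefficient is
C(28 + 3, 3) = C(31, 3)
= 4495

4495


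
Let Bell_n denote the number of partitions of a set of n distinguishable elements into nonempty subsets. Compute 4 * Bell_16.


Bell_16 can be computed from the Bell triangle or from Dobinski's identity Bell_n = (1/e) * sum_{k>=0} k^n / k!.
Computing Bell_16 = 10480142147.
Then 4 * 10480142147 = 41920568588.

41920568588


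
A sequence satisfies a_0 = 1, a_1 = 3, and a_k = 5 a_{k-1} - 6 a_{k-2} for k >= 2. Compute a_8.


The characteristic equation is t^2 - 5 t + 6 = 0, with roots r_1 = 3 and r_2 = 2 (so c_1 = r_1 + r_2, c_2 = -r_1 r_2 as required).
One can use the closed form a_n = A r_1^n + B r_2^n, but direct iteration is more reliable:
a_0 = 1, a_1 = 3, a_2 = 9, a_3 = 27, a_4 = 81, a_5 = 243, a_6 = 729, a_7 = 2187, a_8 = 6561.
So a_8 = 6561.

6561


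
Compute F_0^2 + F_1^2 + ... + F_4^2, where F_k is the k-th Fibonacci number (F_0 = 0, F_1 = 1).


There is a standard identity sum_{k=0}^{N} F_k^2 = F_N * F_{N+1} (proved inductively from the telescoping relation F_k^2 = F_k F_{k+1} - F_{k-1} F_k). Then
sum_{k=0}^{4} F_k^2 = F_4 F_5 - F_0 F_0.
Computing: F_4 = 3, F_5 = 5.
Sum = 3 * 5 = 15.

15


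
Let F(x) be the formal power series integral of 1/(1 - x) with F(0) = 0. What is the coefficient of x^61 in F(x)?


1/(1 - x) = sum_{k>=0} x^k. Integrating termwise and using F(0) = 0 gives
F(x) = sum_{k>=0} x^(k+1) / (k+1) = sum_{m>=1} x^m / m = -ln(1 - x).
So the coefficient of x^61 is 1/61 = 1/61.

1/61


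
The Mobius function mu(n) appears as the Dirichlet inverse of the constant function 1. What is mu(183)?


183 = 3 * 61 (all distinct primes).
mu(183) = (-1)^2 = 1

1


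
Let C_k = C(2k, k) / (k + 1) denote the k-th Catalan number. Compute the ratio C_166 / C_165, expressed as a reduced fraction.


Using C_k = (2k)! / (k! (k+1)!), the ratio C_{k+1}/C_k simplifies to
C_{k+1}/C_k = [(2k+2)! / ((k+1)! (k+2)!)] * [k! (k+1)! / (2k)!]
 = (2k+2)(2k+1) / ((k+1)(k+2)) = 2(2k+1) / (k+2).
For k = 165: 2(2*165 + 1) / (165 + 2) = 662/167 = 662/167.

662/167


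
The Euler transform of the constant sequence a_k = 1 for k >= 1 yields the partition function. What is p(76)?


The Euler transform converts the sequence a_k = 1 into the number of integer partitions.
Using the recurrence or dynamic programming:
p(76) = 9289091

9289091


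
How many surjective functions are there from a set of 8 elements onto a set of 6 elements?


By inclusion-exclusion on which target elements are missed, the number of surjections from an n-set onto a k-set is
surj(n, k) = sum_{j=0}^{k} (-1)^j C(k, j) (k - j)^n.
Equivalently surj(n, k) = k! * S(n, k), where S(n, k) is the Stirling number of the second kind.
For n = 8, k = 6:
S(8, 6) = 266, so
surj = 6! * 266 = 720 * 266 = 191520.

191520


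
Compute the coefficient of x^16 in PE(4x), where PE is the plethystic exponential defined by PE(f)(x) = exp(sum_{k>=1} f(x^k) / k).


With f(x) = 4x, the exponent is sum_{k>=1} 4 x^k / k = 4 * (-ln(1 - x)). Exponentiating:
PE(4x) = exp(-4 ln(1 - x)) = 1/(1 - x)^4.
By the negative binomial expansion, [x^n] 1/(1 - x)^4 = C(n + 3, 3).
For n = 16: C(19, 3) = 969.

969


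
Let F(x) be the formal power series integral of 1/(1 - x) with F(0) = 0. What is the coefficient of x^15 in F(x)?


1/(1 - x) = sum_{k>=0} x^k. Integrating termwise and using F(0) = 0 gives
F(x) = sum_{k>=0} x^(k+1) / (k+1) = sum_{m>=1} x^m / m = -ln(1 - x).
So the coefficient of x^15 is 1/15 = 1/15.

1/15


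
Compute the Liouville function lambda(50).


The Liouville function is lambda(k) = (-1)^Omega(k), where Omega(k) counts the prime factors of k with multiplicity.
Factoring: 50 = 2 * 5 * 5, so Omega(50) = 3.
lambda(50) = (-1)^3 = -1.

-1


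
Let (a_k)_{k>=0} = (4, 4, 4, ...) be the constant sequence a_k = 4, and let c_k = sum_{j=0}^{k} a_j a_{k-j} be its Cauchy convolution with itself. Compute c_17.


Since a_j = 4 for all j >= 0, the convolution sum becomes
c_k = sum_{j=0}^{k} 4 * 4 = 16 * (k + 1).
Equivalently, the generating function of (a_k) is 4/(1 - x) and its square is 16/(1 - x)^2 = sum_{k>=0} 16(k + 1) x^k.
For k = 17: 16 * 18 = 288.

288


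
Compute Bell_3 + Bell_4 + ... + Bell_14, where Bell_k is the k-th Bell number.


Recall Bell_k counts set partitions of a k-set (with Bell_0 = 1 by convention).
Bell_3 through Bell_14: 5, 15, 52, 203, 877, 4140, 21147, 115975, 678570, 4213597, 27644437, 190899322
Sum = 5 + 15 + 52 + 203 + 877 + 4140 + 21147 + 115975 + 678570 + 4213597 + 27644437 + 190899322 = 223578340.

223578340


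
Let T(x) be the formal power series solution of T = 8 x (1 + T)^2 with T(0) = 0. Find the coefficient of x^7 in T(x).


Apply the Lagrange inversion formula: if T = 8 x * phi(T) with phi(t) = (1 + t)^2, then [x^n] T = 8^n * (1/n) [t^(n-1)] phi(t)^n = 8^n * (1/n) [t^(n-1)] (1 + t)^(2n) = 8^n * (1/n) C(2n, n-1).
Using the identity C(2n, n-1) = C(2n, n) * n / (n+1), the unscaled factor equals C(2n, n) / (n+1) = C_n, the n-th Catalan number.
For n = 7: C_7 = C(14, 7) / 8 = 3432/8 = 429.
With the 8^7 = 2097152 factor, the coefficient is 2097152 * 429 = 899678208.

899678208


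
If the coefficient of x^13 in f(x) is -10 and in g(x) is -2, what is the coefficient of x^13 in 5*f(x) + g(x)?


Scalar multiplication scales coefficients: 5 * -10 = -50.
Then add the g coefficient: -50 + -2
= -52

-52


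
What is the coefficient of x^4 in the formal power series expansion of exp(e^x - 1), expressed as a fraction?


exp(e^x - 1) is the exponential generating function for the Bell numbers Bell_k: exp(e^x - 1) = sum_{k>=0} Bell_k x^k / k!.
So the coefficient of x^4 in exp(e^x - 1) is Bell_4 / 4!.
Computing: Bell_4 = 15 and 4! = 24, giving
15/24 = 5/8.

5/8


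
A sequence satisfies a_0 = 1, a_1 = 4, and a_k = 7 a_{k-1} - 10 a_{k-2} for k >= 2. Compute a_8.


The characteristic equation is t^2 - 7 t + 10 = 0, with roots r_1 = 5 and r_2 = 2 (so c_1 = r_1 + r_2, c_2 = -r_1 r_2 as required).
One can use the closed form a_n = A r_1^n + B r_2^n, but direct iteration is more reliable:
a_0 = 1, a_1 = 4, a_2 = 18, a_3 = 86, a_4 = 422, a_5 = 2094, a_6 = 10438, a_7 = 52126, a_8 = 260502.
So a_8 = 260502.

260502


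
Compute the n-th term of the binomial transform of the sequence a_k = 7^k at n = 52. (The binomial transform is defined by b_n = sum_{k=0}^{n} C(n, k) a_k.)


With a_k = 7^k, b_n = sum_{k=0}^{n} C(n, k) 7^k = (1 + 7)^n by the binomial theorem.
For n = 52: (1 + 7)^52 = 8^52 = 91343852333181432387730302044767688728495783936.

91343852333181432387730302044767688728495783936


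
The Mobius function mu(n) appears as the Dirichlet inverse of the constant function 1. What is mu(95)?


95 = 5 * 19 (all distinct primes).
mu(95) = (-1)^2 = 1

1


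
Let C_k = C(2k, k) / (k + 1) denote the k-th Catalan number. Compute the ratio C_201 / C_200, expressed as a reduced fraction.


Using C_k = (2k)! / (k! (k+1)!), the ratio C_{k+1}/C_k simplifies to
C_{k+1}/C_k = [(2k+2)! / ((k+1)! (k+2)!)] * [k! (k+1)! / (2k)!]
 = (2k+2)(2k+1) / ((k+1)(k+2)) = 2(2k+1) / (k+2).
For k = 200: 2(2*200 + 1) / (200 + 2) = 802/202 = 401/101.

401/101


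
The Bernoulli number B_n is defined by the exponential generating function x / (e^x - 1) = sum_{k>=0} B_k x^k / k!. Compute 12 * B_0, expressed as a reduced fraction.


Bernoulli numbers can also be computed recursively via B_0 = 1 and sum_{j=0}^{m} C(m+1, j) B_j = 0 for m >= 1. Odd-index Bernoulli numbers vanish for k >= 3.
Computing B_0 = 1, so 12 * B_0 = 12 * 1 = 12.

12


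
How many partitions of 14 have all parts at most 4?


Using the generating function (1-x)^(-1)(1-x^2)^(-1)...(1-x^4)^(-1),
the coefficient of x^14 counts these restricted partitions.
Result = 47

47


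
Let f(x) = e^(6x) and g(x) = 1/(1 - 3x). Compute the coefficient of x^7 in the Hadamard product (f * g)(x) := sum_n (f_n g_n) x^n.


Expanding: f_k = 6^k/k! (from e^(6x)) and g_k = 3^k (from 1/(1 - 3x)). So the Hadamard coefficient (f * g)_k = 6^k 3^k / k! = (18)^k / k!.
For k = 7: 18^7/7! = 612220032/5040 = 4251528/35.

4251528/35


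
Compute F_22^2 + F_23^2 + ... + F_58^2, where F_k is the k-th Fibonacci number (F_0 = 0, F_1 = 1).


There is a standard identity sum_{k=0}^{N} F_k^2 = F_N * F_{N+1} (proved inductively from the telescoping relation F_k^2 = F_k F_{k+1} - F_{k-1} F_k). Then
sum_{k=22}^{58} F_k^2 = F_58 F_59 - F_21 F_22.
Computing: F_58 = 591286729879, F_59 = 956722026041, F_21 = 10946, F_22 = 17711.
Sum = 591286729879 * 956722026041 - 10946 * 17711 = 565697038180994176914433.

565697038180994176914433


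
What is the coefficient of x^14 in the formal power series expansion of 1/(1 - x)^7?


The expansion 1/(1 - x)^r = sum_{k>=0} C(k + r - 1, r - 1) x^k follows from the multiset / negative-binomial theorem (or from repeated differentiation of the geometric series).
For r = 7 and k = 14:
C(20, 6) = 2432902008176640000 / (720 * 87178291200) = 38760.

38760


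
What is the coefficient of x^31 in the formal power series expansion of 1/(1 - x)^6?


The negative binomial / multiset identity is
1/(1 - x)^r = sum_{k>=0} C(k + r - 1, r - 1) x^k.
Here r = 6 and k = 31, so the coefficient is
C(31 + 5, 5) = C(36, 5)
= 376992

376992


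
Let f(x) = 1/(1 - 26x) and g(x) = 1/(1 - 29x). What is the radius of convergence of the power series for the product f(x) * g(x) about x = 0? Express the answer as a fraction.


The radius of 1/(1 - 26x) is 1/26 (nearest singularity at x = 1/26), and the radius of 1/(1 - 29x) is 1/29.
The product f(x)*g(x) = 1/((1 - 26x)(1 - 29x)) has singularities at both 1/26 and 1/29, so its radius of convergence is the distance to the nearest one:
min(1/26, 1/29) = 1/29.

1/29


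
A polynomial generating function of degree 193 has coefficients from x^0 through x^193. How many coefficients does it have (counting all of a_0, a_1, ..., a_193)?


A polynomial of degree 193 takes the form a_0 + a_1 x + ... + a_193 x^193.
The number of coefficients is 193 + 1 = 194.

194


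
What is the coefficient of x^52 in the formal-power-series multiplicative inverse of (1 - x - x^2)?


Let the inverse be f(x) = sum_{k>=0} a_k x^k. From f(x) * (1 - x - x^2) = 1 and matching coefficients:
 x^0: a_0 = 1.
 x^1: a_1 - a_0 = 0, so a_1 = 1.
 x^k (k >= 2): a_k - a_{k-1} - a_{k-2} = 0, i.e. a_k = a_{k-1} + a_{k-2}.
This is the Fibonacci-type recurrence shifted so that a_0 = a_1 = 1.
Iterating: a_0=1, a_1=1, a_2=2, a_3=3, a_4=5, a_5=8, a_6=13, a_7=21, a_8=34, a_9=55, ...
a_52 = 53316291173.

53316291173


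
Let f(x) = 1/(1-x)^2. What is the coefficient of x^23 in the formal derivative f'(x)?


Differentiate: d/dx [ 1/(1-x)^r ] = r / (1-x)^(r+1).
Here r = 2, so f'(x) = 2 / (1-x)^3.
The expansion of 1/(1-x)^(r+1) has coefficient of x^n equal to C(n+r, r).
So the coefficient of x^23 in f'(x) is
2 * C(25, 2) = 2 * 300 = 600

600


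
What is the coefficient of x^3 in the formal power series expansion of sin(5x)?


The Maclaurin series is sin(t) = sum_{k>=0} (-1)^k t^(2k+1) / (2k+1)!, so substituting t = 5x, only odd powers of x are nonzero, with coefficient of x^(2k+1) equal to (-1)^k 5^(2k+1) / (2k+1)!.
Write 3 = 2*1 + 1, giving the coefficient (-1)^1 * 5^3 / 3! = -125/6 = -125/6.

-125/6


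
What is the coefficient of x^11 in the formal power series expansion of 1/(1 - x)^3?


The expansion 1/(1 - x)^r = sum_{k>=0} C(k + r - 1, r - 1) x^k follows from the multiset / negative-binomial theorem (or from repeated differentiation of the geometric series).
For r = 3 and k = 11:
C(13, 2) = 6227020800 / (2 * 39916800) = 78.

78


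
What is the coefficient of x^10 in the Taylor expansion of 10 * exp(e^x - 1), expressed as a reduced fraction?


exp(e^x - 1) = sum_{k>=0} Bell_k x^k / k!, where Bell_k is the k-th Bell number.
So the coefficient of x^10 is 10 * Bell_10 / 10!.
Computing: Bell_10 = 115975 and 10! = 3628800, giving
10 * 115975/3628800 = 23195/72576.

23195/72576


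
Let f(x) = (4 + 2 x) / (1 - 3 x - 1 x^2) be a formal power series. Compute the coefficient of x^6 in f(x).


Write f(x) = sum_{k>=0} a_k x^k. Multiplying both sides by 1 - 3 x - 1 x^2 gives
(1 - 3 x - 1 x^2) sum_{k>=0} a_k x^k = 4 + 2 x.
Matching coefficients:
 x^0: a_0 = 4
 x^1: a_1 - 3 a_0 = 2  =>  a_1 = 3*4 + 2 = 14
 x^k (k >= 2): a_k = 3 a_{k-1} + 1 a_{k-2}.
Iterating: a_2 = 46, a_3 = 152, a_4 = 502, a_5 = 1658, a_6 = 5476.
So the coefficient of x^6 is 5476.

5476


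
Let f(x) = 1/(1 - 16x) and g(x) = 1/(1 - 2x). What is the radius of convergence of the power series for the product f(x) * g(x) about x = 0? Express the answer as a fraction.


The radius of 1/(1 - 16x) is 1/16 (nearest singularity at x = 1/16), and the radius of 1/(1 - 2x) is 1/2.
The product f(x)*g(x) = 1/((1 - 16x)(1 - 2x)) has singularities at both 1/16 and 1/2, so its radius of convergence is the distance to the nearest one:
min(1/16, 1/2) = 1/16.

1/16


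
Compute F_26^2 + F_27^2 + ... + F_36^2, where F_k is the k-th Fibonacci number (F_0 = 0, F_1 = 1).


There is a standard identity sum_{k=0}^{N} F_k^2 = F_N * F_{N+1} (proved inductively from the telescoping relation F_k^2 = F_k F_{k+1} - F_{k-1} F_k). Then
sum_{k=26}^{36} F_k^2 = F_36 F_37 - F_25 F_26.
Computing: F_36 = 14930352, F_37 = 24157817, F_25 = 75025, F_26 = 121393.
Sum = 14930352 * 24157817 - 75025 * 121393 = 360675603851759.

360675603851759


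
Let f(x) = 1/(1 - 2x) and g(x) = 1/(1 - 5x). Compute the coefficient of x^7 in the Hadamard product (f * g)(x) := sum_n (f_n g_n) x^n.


f has coefficients f_k = 2^k and g has coefficients g_k = 5^k, so the Hadamard product has coefficient (f*g)_k = 2^k * 5^k = 10^k.
For k = 7: 10^7 = 10000000.

10000000


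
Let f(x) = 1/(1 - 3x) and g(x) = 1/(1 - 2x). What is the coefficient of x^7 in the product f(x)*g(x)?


The coefficient of x^n in f*g is the Cauchy product: sum_{k=0}^{n} a^k * b^(n-k).
With a=3, b=2, n=7:
sum_{k=0}^{7} 3^k * 2^(7-k)
= 6305

6305


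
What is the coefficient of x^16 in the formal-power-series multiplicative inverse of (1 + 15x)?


The inverse is 1/(1 + 15x). Apply the geometric identity 1/(1 - y) = sum_{k>=0} y^k with y = -15x:
1/(1 + 15x) = sum_{k>=0} (-15)^k x^k.
So the coefficient of x^16 is (-15)^16 = 6568408355712890625.

6568408355712890625


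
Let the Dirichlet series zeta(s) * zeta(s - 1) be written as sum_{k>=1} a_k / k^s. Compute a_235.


Convolution gives a_k = sum_{d | k} d * 1 = sum_{d | k} d = sigma(k), the sum of positive divisors of k.
For k = 235, the divisors are 1, 5, 47, 235, so
sigma(235) = 1 + 5 + 47 + 235 = 288.

288


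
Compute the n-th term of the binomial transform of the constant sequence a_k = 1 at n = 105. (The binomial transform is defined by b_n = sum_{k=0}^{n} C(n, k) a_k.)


With a_k = 1 for all k, b_n = sum_{k=0}^{n} C(n, k) = 2^n by the binomial theorem.
For n = 105: 2^105 = 40564819207303340847894502572032.

40564819207303340847894502572032


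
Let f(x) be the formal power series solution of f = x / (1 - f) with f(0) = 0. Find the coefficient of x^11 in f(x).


Apply Lagrange inversion: f = x * phi(f) with phi(t) = 1/(1 - t), so
[x^n] f = (1/n) [t^(n-1)] phi(t)^n = (1/n) [t^(n-1)] (1 - t)^(-n) = (1/n) C(2n - 2, n - 1) = C_{n-1}.
For n = 11: C_10 = C(20, 10) / 11 = 184756/11 = 16796 = 16796.

16796


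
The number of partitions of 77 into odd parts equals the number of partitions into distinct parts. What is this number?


Computing partitions of 77 into odd parts (1, 3, 5, ...):
Using the generating function prod_{k>=0} 1/(1-x^(2k+1)),
the count is 58499

58499


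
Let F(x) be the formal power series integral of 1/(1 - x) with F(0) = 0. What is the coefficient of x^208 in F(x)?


1/(1 - x) = sum_{k>=0} x^k. Integrating termwise and using F(0) = 0 gives
F(x) = sum_{k>=0} x^(k+1) / (k+1) = sum_{m>=1} x^m / m = -ln(1 - x).
So the coefficient of x^208 is 1/208 = 1/208.

1/208


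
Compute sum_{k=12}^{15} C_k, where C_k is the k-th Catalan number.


C_12 through C_15: 208012, 742900, 2674440, 9694845
Sum = 208012 + 742900 + 2674440 + 9694845
= 13320197

13320197


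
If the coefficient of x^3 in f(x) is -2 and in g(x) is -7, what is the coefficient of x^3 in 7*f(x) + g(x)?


Scalar multiplication scales coefficients: 7 * -2 = -14.
Then add the g coefficient: -14 + -7
= -21

-21


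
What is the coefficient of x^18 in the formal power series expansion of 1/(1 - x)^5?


The negative binomial / multiset identity is
1/(1 - x)^r = sum_{k>=0} C(k + r - 1, r - 1) x^k.
Here r = 5 and k = 18, so the coefficient is
C(18 + 4, 4) = C(22, 4)
= 7315

7315


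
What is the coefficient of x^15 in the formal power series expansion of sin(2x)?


The Maclaurin series is sin(t) = sum_{k>=0} (-1)^k t^(2k+1) / (2k+1)!, so substituting t = 2x, only odd powers of x are nonzero, with coefficient of x^(2k+1) equal to (-1)^k 2^(2k+1) / (2k+1)!.
Write 15 = 2*7 + 1, giving the coefficient (-1)^7 * 2^15 / 15! = -32768/1307674368000 = -16/638512875.

-16/638512875


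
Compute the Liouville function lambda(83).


The Liouville function is lambda(k) = (-1)^Omega(k), where Omega(k) counts the prime factors of k with multiplicity.
Factoring: 83 = 83, so Omega(83) = 1.
lambda(83) = (-1)^1 = -1.

-1


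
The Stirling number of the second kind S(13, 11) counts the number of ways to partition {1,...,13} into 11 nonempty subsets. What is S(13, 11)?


Using the explicit formula S(n,k) = (1/k!) sum_{j=0}^{k} (-1)^(k-j) C(k,j) j^n:
S(13, 11) = 2431
Equivalently, S(n,k) is n! times the coefficient of x^n in the EGF (e^x - 1)^k / k!.

2431


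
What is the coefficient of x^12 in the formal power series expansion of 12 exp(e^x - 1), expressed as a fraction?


exp(e^x - 1) is the exponential generating function for the Bell numbers Bell_k: exp(e^x - 1) = sum_{k>=0} Bell_k x^k / k!.
So the coefficient of x^12 in 12 exp(e^x - 1) is 12 Bell_12 / 12!.
Computing: Bell_12 = 4213597 and 12! = 479001600, giving
12 * 4213597/479001600 = 4213597/39916800.

4213597/39916800


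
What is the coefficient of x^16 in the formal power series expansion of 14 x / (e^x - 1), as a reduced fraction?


The exponential generating function for Bernoulli numbers is
x / (e^x - 1) = sum_{k>=0} B_k x^k / k!.
So the coefficient of x^16 in 14 x / (e^x - 1) is 14 B_16 / 16!.
Computing: B_16 = -3617/510, 16! = 20922789888000, giving
14 * -3617/510 / 20922789888000 = -3617/762187345920000.

-3617/762187345920000


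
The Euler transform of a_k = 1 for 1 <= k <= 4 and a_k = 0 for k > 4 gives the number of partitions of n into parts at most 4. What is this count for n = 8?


Partitions of 8 into parts at most 4:
Using generating function (1-x)^(-1)(1-x^2)^(-1)...(1-x^4)^(-1),
the coefficient of x^8 = 15

15


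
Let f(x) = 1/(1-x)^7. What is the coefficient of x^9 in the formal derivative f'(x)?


Differentiate: d/dx [ 1/(1-x)^r ] = r / (1-x)^(r+1).
Here r = 7, so f'(x) = 7 / (1-x)^8.
The expansion of 1/(1-x)^(r+1) has coefficient of x^n equal to C(n+r, r).
So the coefficient of x^9 in f'(x) is
7 * C(16, 7) = 7 * 11440 = 80080

80080


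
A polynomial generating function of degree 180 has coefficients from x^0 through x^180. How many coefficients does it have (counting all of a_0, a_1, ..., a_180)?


A polynomial of degree 180 takes the form a_0 + a_1 x + ... + a_180 x^180.
The number of coefficients is 180 + 1 = 181.

181


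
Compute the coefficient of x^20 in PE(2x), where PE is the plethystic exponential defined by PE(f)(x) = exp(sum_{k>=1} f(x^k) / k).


With f(x) = 2x, the exponent is sum_{k>=1} 2 x^k / k = 2 * (-ln(1 - x)). Exponentiating:
PE(2x) = exp(-2 ln(1 - x)) = 1/(1 - x)^2.
By the negative binomial expansion, [x^n] 1/(1 - x)^2 = C(n + 1, 1).
For n = 20: C(21, 1) = 21.

21


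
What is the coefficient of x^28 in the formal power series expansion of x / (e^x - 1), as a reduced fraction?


The exponential generating function for Bernoulli numbers is
x / (e^x - 1) = sum_{k>=0} B_k x^k / k!.
So the coefficient of x^28 in x / (e^x - 1) is B_28 / 28!.
Computing: B_28 = -23749461029/870, 28! = 304888344611713860501504000000, giving
-23749461029/870 / 304888344611713860501504000000 = -3392780147/37893265687455865519472640000000.

-3392780147/37893265687455865519472640000000


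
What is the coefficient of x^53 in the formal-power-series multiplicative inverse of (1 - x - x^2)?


Let the inverse be f(x) = sum_{k>=0} a_k x^k. From f(x) * (1 - x - x^2) = 1 and matching coefficients:
 x^0: a_0 = 1.
 x^1: a_1 - a_0 = 0, so a_1 = 1.
 x^k (k >= 2): a_k - a_{k-1} - a_{k-2} = 0, i.e. a_k = a_{k-1} + a_{k-2}.
This is the Fibonacci-type recurrence shifted so that a_0 = a_1 = 1.
Iterating: a_0=1, a_1=1, a_2=2, a_3=3, a_4=5, a_5=8, a_6=13, a_7=21, a_8=34, a_9=55, ...
a_53 = 86267571272.

86267571272


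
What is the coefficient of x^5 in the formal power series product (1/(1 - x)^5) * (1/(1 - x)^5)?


Combine the factors: (1/(1 - x)^5) * (1/(1 - x)^5) = 1/(1 - x)^10.
Then use 1/(1 - x)^r = sum_{k>=0} C(k + r - 1, r - 1) x^k with r = 10 and k = 5:
C(14, 9) = 2002.

2002


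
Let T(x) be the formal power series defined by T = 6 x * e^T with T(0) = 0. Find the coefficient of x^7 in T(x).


Apply the Lagrange inversion formula: if T = 6 x * phi(T) with phi(t) = e^t, then
[x^n] T = 6^n * (1/n) [t^(n-1)] phi(t)^n = 6^n * (1/n) [t^(n-1)] e^(n t) = 6^n * (1/n) * n^(n-1) / (n-1)! = 6^n * n^(n-1) / n!.
When c = 1 this is the Cayley count of rooted labeled trees on n vertices, divided by n!.
For n = 7: 6^7 * 7^6 / 7! = 279936 * 117649/5040 = 32672808/5.

32672808/5


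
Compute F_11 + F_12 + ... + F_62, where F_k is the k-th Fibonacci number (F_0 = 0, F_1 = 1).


Use the identity sum_{k=0}^{N} F_k = F_{N+2} - 1 (which follows from F_{k+2} - F_{k+1} = F_k). Then
sum_{k=11}^{62} F_k = (F_{64} - 1) - (F_{12} - 1) = F_{64} - F_{12}.
Computing: F_{64} = 10610209857723, F_{12} = 144, so
Sum = 10610209857723 - 144 = 10610209857579.

10610209857579


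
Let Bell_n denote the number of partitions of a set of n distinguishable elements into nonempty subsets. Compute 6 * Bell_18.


Bell_18 can be computed from the Bell triangle or from Dobinski's identity Bell_n = (1/e) * sum_{k>=0} k^n / k!.
Computing Bell_18 = 682076806159.
Then 6 * 682076806159 = 4092460836954.

4092460836954


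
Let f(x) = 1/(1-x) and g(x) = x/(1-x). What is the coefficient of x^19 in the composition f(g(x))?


First simplify the composition: f(g(x)) = 1/(1 - x/(1-x)) = (1-x)/((1-x) - x) = (1-x)/(1-2x).
Now extract the coefficient. Write (1-x)/(1-2x) = 1/(1-2x) - x/(1-2x).
The coefficient of x^n in 1/(1-2x) is 2^n, and in x/(1-2x) is 2^(n-1) (for n >= 1).
So the coefficient of x^19 is 2^19 - 2^18 = 524288 - 262144 = 262144.

262144


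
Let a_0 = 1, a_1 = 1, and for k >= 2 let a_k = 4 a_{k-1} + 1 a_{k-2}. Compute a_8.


Iterating the recurrence forward:
a_0 = 1
a_1 = 1
a_2 = 4*1 + 1*1 = 5
a_3 = 4*5 + 1*1 = 21
a_4 = 4*21 + 1*5 = 89
a_5 = 4*89 + 1*21 = 377
a_6 = 4*377 + 1*89 = 1597
a_7 = 4*1597 + 1*377 = 6765
a_8 = 4*6765 + 1*1597 = 28657
So a_8 = 28657.

28657


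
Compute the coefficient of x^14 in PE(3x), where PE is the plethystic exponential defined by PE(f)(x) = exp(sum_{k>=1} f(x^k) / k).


With f(x) = 3x, the exponent is sum_{k>=1} 3 x^k / k = 3 * (-ln(1 - x)). Exponentiating:
PE(3x) = exp(-3 ln(1 - x)) = 1/(1 - x)^3.
By the negative binomial expansion, [x^n] 1/(1 - x)^3 = C(n + 2, 2).
For n = 14: C(16, 2) = 120.

120


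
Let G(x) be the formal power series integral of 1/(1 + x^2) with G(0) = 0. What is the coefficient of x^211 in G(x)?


1/(1 + x^2) = sum_{j>=0} (-1)^j x^(2j). Integrating termwise with G(0) = 0:
G(x) = sum_{j>=0} (-1)^j x^(2j+1) / (2j+1) = arctan(x).
Only odd powers are nonzero. For x^211 write 211 = 2*105 + 1, giving
(-1)^105 / 211 = -1/211 = -1/211.

-1/211


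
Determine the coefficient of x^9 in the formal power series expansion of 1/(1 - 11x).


The geometric series identity gives 1/(1 - c x) = sum_{k>=0} c^k x^k, so the coefficient of x^k is c^k.
Here c = 11 and k = 9.
Computing: 11^9 = 2357947691

2357947691
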